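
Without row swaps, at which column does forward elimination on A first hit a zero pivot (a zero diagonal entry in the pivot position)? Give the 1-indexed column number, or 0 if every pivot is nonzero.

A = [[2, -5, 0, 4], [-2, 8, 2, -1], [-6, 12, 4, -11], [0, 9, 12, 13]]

Naive forward elimination:
R2 <- R2 - (-1)*R1:  [ 0  3  2  3 ]
R3 <- R3 - (-3)*R1:  [  0  -3   4   1 ]
R3 <- R3 - (-1)*R2:  [ 0  0  6  4 ]
R4 <- R4 - (3)*R2:  [ 0  0  6  4 ]
R4 <- R4 - (1)*R3:  [ 0  0  0  0 ]
Matrix at this point:
[ 2  -5  0  4 ]
[ 0   3  2  3 ]
[ 0   0  6  4 ]
[ 0   0  0  0 ]
Pivot entry (4,4) in the last row is zero and there are no rows below to swap with -> zero pivot in column 4 (A is singular).

first zero-pivot column = 4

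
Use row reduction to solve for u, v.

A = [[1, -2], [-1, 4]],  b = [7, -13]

Forward elimination on [A|b]:
R2 <- R2 - (-1)*R1:  [  0   2  -6 ]
Row echelon form:
[ 1  -2  |   7 ]
[ 0   2  |  -6 ]
Back-substitution:
v = (-6) / 2 = -3
u = (7 - (-2)*(-3)) / 1 = 1

(1, -3)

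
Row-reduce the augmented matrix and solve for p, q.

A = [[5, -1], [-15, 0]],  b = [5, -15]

(1, 0)

Forward elimination on [A|b]:
R2 <- R2 - (-3)*R1:  [  0  -3   0 ]
Row echelon form:
[ 5  -1  |  5 ]
[ 0  -3  |  0 ]
Back-substitution:
q = (0) / -3 = 0
p = (5 - (-1)*(0)) / 5 = 1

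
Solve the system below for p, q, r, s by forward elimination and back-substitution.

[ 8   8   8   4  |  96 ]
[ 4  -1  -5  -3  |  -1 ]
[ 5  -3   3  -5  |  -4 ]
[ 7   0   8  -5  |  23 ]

Forward elimination on [A|b]:
R2 <- R2 - (1/2)*R1:  [   0   -5   -9   -5  -49 ]
R3 <- R3 - (5/8)*R1:  [     0     -8     -2  -15/2    -64 ]
R4 <- R4 - (7/8)*R1:  [     0     -7      1  -17/2    -61 ]
R3 <- R3 - (8/5)*R2:  [    0     0  62/5   1/2  72/5 ]
R4 <- R4 - (7/5)*R2:  [    0     0  68/5  -3/2  38/5 ]
R4 <- R4 - (34/31)*R3:  [       0        0        0  -127/62  -254/31 ]
Row echelon form:
[ 8   8     8        4  |       96 ]
[ 0  -5    -9       -5  |      -49 ]
[ 0   0  62/5      1/2  |     72/5 ]
[ 0   0     0  -127/62  |  -254/31 ]
Back-substitution:
s = (-254/31) / (-127/62) = 4
r = (72/5 - (1/2)*(4)) / (62/5) = 1
q = (-49 - (-9)*(1) - (-5)*(4)) / -5 = 4
p = (96 - (8)*(4) - (8)*(1) - (4)*(4)) / 8 = 5

(5, 4, 1, 4)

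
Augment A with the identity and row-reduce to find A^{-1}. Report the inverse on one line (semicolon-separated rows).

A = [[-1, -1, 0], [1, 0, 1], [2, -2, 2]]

Gauss-Jordan on [A | I]:
R1 <- (1/-1)*R1:  [  1   1   0  |  -1   0   0 ]
R2 <- R2 - (1)*R1:  [  0  -1   1  |   1   1   0 ]
R3 <- R3 - (2)*R1:  [  0  -4   2  |   2   0   1 ]
R2 <- (1/-1)*R2:  [  0   1  -1  |  -1  -1   0 ]
R1 <- R1 - (1)*R2:  [ 1  0  1  |  0  1  0 ]
R3 <- R3 - (-4)*R2:  [  0   0  -2  |  -2  -4   1 ]
R3 <- (1/-2)*R3:  [    0     0     1  |     1     2  -1/2 ]
R1 <- R1 - (1)*R3:  [   1    0    0  |   -1   -1  1/2 ]
R2 <- R2 - (-1)*R3:  [    0     1     0  |     0     1  -1/2 ]
Right block of [I | A^{-1}] is the inverse:
[ -1  -1   1/2 ]
[  0   1  -1/2 ]
[  1   2  -1/2 ]

inverse = [-1 -1 1/2; 0 1 -1/2; 1 2 -1/2]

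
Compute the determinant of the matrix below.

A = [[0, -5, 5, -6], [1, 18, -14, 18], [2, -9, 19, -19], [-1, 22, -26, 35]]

Forward elimination:
R1 <-> R2   (pivot in column 1 was zero)
[  1  18  -14   18 ]
[  0  -5    5   -6 ]
[  2  -9   19  -19 ]
[ -1  22  -26   35 ]
R3 <- R3 - (2)*R1:  [   0  -45   47  -55 ]
R4 <- R4 - (-1)*R1:  [   0   40  -40   53 ]
R3 <- R3 - (9)*R2:  [  0   0   2  -1 ]
R4 <- R4 - (-8)*R2:  [ 0  0  0  5 ]
Upper-triangular form:
[ 1  18  -14  18 ]
[ 0  -5    5  -6 ]
[ 0   0    2  -1 ]
[ 0   0    0   5 ]
det(A) = (-1)^1 * (1) * (-5) * (2) * (5) = 50  (1 row swap -> sign -1)

det(A) = 50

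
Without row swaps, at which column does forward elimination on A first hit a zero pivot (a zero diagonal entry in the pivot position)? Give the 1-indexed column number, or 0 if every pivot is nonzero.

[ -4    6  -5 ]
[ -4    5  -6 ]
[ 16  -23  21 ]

first zero-pivot column = 3

Naive forward elimination:
R2 <- R2 - (1)*R1:  [  0  -1  -1 ]
R3 <- R3 - (-4)*R1:  [ 0  1  1 ]
R3 <- R3 - (-1)*R2:  [ 0  0  0 ]
Matrix at this point:
[ -4   6  -5 ]
[  0  -1  -1 ]
[  0   0   0 ]
Pivot entry (3,3) in the last row is zero and there are no rows below to swap with -> zero pivot in column 3 (A is singular).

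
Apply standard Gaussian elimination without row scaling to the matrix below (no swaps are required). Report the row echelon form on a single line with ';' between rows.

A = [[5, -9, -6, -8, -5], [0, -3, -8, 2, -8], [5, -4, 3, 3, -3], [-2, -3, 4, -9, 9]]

REF = [5 -9 -6 -8 -5; 0 -3 -8 2 -8; 0 0 -13/3 43/3 -34/3; 0 0 0 3049/65 -333/13]

Forward elimination:
R3 <- R3 - (1)*R1:  [  0   5   9  11   2 ]
R4 <- R4 - (-2/5)*R1:  [     0  -33/5    8/5  -61/5      7 ]
R3 <- R3 - (-5/3)*R2:  [     0      0  -13/3   43/3  -34/3 ]
R4 <- R4 - (11/5)*R2:  [     0      0   96/5  -83/5  123/5 ]
R4 <- R4 - (-288/65)*R3:  [       0        0        0  3049/65  -333/13 ]
Row echelon form:
[ 5  -9     -6       -8       -5 ]
[ 0  -3     -8        2       -8 ]
[ 0   0  -13/3     43/3    -34/3 ]
[ 0   0      0  3049/65  -333/13 ]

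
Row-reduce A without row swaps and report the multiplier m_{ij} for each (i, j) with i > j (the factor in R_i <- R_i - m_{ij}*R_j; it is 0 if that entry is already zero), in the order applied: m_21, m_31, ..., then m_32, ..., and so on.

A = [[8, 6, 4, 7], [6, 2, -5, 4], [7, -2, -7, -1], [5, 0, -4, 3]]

Forward elimination:
R2 <- R2 - (3/4)*R1:  [    0  -5/2    -8  -5/4 ]
R3 <- R3 - (7/8)*R1:  [     0  -29/4  -21/2  -57/8 ]
R4 <- R4 - (5/8)*R1:  [     0  -15/4  -13/2  -11/8 ]
R3 <- R3 - (29/10)*R2:  [      0       0  127/10    -7/2 ]
R4 <- R4 - (3/2)*R2:  [    0     0  11/2   1/2 ]
R4 <- R4 - (55/127)*R3:  [       0        0        0  256/127 ]
Multipliers (in order of application): m_{21} = 3/4, m_{31} = 7/8, m_{41} = 5/8, m_{32} = 29/10, m_{42} = 3/2, m_{43} = 55/127

multipliers: 3/4, 7/8, 5/8, 29/10, 3/2, 55/127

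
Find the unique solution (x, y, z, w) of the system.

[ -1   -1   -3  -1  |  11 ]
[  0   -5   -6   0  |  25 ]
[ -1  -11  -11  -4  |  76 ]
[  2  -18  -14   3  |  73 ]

(-1, -5, 0, -5)

Forward elimination on [A|b]:
R3 <- R3 - (1)*R1:  [   0  -10   -8   -3   65 ]
R4 <- R4 - (-2)*R1:  [   0  -20  -20    1   95 ]
R3 <- R3 - (2)*R2:  [  0   0   4  -3  15 ]
R4 <- R4 - (4)*R2:  [  0   0   4   1  -5 ]
R4 <- R4 - (1)*R3:  [   0    0    0    4  -20 ]
Row echelon form:
[ -1  -1  -3  -1  |   11 ]
[  0  -5  -6   0  |   25 ]
[  0   0   4  -3  |   15 ]
[  0   0   0   4  |  -20 ]
Back-substitution:
w = (-20) / 4 = -5
z = (15 - (-3)*(-5)) / 4 = 0
y = (25 - (-6)*(0)) / -5 = -5
x = (11 - (-1)*(-5) - (-3)*(0) - (-1)*(-5)) / -1 = -1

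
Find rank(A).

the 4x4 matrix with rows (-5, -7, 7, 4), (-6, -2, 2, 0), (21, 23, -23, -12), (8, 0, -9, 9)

Row reduction:
R2 <- R2 - (6/5)*R1:  [     0   32/5  -32/5  -24/5 ]
R3 <- R3 - (-21/5)*R1:  [     0  -32/5   32/5   24/5 ]
R4 <- R4 - (-8/5)*R1:  [     0  -56/5   11/5   77/5 ]
R3 <- R3 - (-1)*R2:  [ 0  0  0  0 ]
R4 <- R4 - (-7/4)*R2:  [  0   0  -9   7 ]
R3 <-> R4   (pivot in column 3 was zero)
[ -5    -7      7      4 ]
[  0  32/5  -32/5  -24/5 ]
[  0     0     -9      7 ]
[  0     0      0      0 ]
Row echelon form:
[ -5    -7      7      4 ]
[  0  32/5  -32/5  -24/5 ]
[  0     0     -9      7 ]
[  0     0      0      0 ]
Nonzero rows / pivot columns: 3

rank(A) = 3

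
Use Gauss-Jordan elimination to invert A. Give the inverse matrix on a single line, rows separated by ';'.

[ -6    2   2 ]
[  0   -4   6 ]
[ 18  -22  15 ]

Gauss-Jordan on [A | I]:
R1 <- (1/-6)*R1:  [    1  -1/3  -1/3  |  -1/6     0     0 ]
R3 <- R3 - (18)*R1:  [   0  -16   21  |    3    0    1 ]
R2 <- (1/-4)*R2:  [    0     1  -3/2  |     0  -1/4     0 ]
R1 <- R1 - (-1/3)*R2:  [     1      0   -5/6  |   -1/6  -1/12      0 ]
R3 <- R3 - (-16)*R2:  [  0   0  -3  |   3  -4   1 ]
R3 <- (1/-3)*R3:  [    0     0     1  |    -1   4/3  -1/3 ]
R1 <- R1 - (-5/6)*R3:  [     1      0      0  |     -1  37/36  -5/18 ]
R2 <- R2 - (-3/2)*R3:  [    0     1     0  |  -3/2   7/4  -1/2 ]
Right block of [I | A^{-1}] is the inverse:
[   -1  37/36  -5/18 ]
[ -3/2    7/4   -1/2 ]
[   -1    4/3   -1/3 ]

inverse = [-1 37/36 -5/18; -3/2 7/4 -1/2; -1 4/3 -1/3]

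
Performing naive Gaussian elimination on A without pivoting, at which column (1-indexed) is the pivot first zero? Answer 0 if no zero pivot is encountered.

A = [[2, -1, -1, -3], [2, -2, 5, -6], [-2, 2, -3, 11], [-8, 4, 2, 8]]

first zero-pivot column = 0

Naive forward elimination:
R2 <- R2 - (1)*R1:  [  0  -1   6  -3 ]
R3 <- R3 - (-1)*R1:  [  0   1  -4   8 ]
R4 <- R4 - (-4)*R1:  [  0   0  -2  -4 ]
R3 <- R3 - (-1)*R2:  [ 0  0  2  5 ]
R4 <- R4 - (-1)*R3:  [ 0  0  0  1 ]
All pivots nonzero; naive elimination completes without hitting a zero pivot.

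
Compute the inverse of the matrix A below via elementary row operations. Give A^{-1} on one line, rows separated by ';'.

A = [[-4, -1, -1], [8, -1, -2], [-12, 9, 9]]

Gauss-Jordan on [A | I]:
R1 <- (1/-4)*R1:  [    1   1/4   1/4  |  -1/4     0     0 ]
R2 <- R2 - (8)*R1:  [  0  -3  -4  |   2   1   0 ]
R3 <- R3 - (-12)*R1:  [  0  12  12  |  -3   0   1 ]
R2 <- (1/-3)*R2:  [    0     1   4/3  |  -2/3  -1/3     0 ]
R1 <- R1 - (1/4)*R2:  [     1      0  -1/12  |  -1/12   1/12      0 ]
R3 <- R3 - (12)*R2:  [  0   0  -4  |   5   4   1 ]
R3 <- (1/-4)*R3:  [    0     0     1  |  -5/4    -1  -1/4 ]
R1 <- R1 - (-1/12)*R3:  [     1      0      0  |  -3/16      0  -1/48 ]
R2 <- R2 - (4/3)*R3:  [   0    1    0  |    1    1  1/3 ]
Right block of [I | A^{-1}] is the inverse:
[ -3/16   0  -1/48 ]
[     1   1    1/3 ]
[  -5/4  -1   -1/4 ]

inverse = [-3/16 0 -1/48; 1 1 1/3; -5/4 -1 -1/4]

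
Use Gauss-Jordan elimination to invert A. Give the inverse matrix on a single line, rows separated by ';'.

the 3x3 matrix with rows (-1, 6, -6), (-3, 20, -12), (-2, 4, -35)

Gauss-Jordan on [A | I]:
R1 <- (1/-1)*R1:  [  1  -6   6  |  -1   0   0 ]
R2 <- R2 - (-3)*R1:  [  0   2   6  |  -3   1   0 ]
R3 <- R3 - (-2)*R1:  [   0   -8  -23  |   -2    0    1 ]
R2 <- (1/2)*R2:  [    0     1     3  |  -3/2   1/2     0 ]
R1 <- R1 - (-6)*R2:  [   1    0   24  |  -10    3    0 ]
R3 <- R3 - (-8)*R2:  [   0    0    1  |  -14    4    1 ]
R1 <- R1 - (24)*R3:  [   1    0    0  |  326  -93  -24 ]
R2 <- R2 - (3)*R3:  [     0      1      0  |   81/2  -23/2     -3 ]
Right block of [I | A^{-1}] is the inverse:
[  326    -93  -24 ]
[ 81/2  -23/2   -3 ]
[  -14      4    1 ]

inverse = [326 -93 -24; 81/2 -23/2 -3; -14 4 1]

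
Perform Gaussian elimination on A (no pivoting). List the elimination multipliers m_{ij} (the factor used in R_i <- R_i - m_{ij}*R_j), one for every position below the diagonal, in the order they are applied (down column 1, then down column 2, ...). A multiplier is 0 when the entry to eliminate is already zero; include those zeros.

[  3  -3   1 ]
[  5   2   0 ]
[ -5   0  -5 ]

multipliers: 5/3, -5/3, -5/7

Forward elimination:
R2 <- R2 - (5/3)*R1:  [    0     7  -5/3 ]
R3 <- R3 - (-5/3)*R1:  [     0     -5  -10/3 ]
R3 <- R3 - (-5/7)*R2:  [      0       0  -95/21 ]
Multipliers (in order of application): m_{21} = 5/3, m_{31} = -5/3, m_{32} = -5/7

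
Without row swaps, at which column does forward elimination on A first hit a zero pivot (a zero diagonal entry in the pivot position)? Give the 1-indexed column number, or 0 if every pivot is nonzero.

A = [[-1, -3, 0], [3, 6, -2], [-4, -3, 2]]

first zero-pivot column = 0

Naive forward elimination:
R2 <- R2 - (-3)*R1:  [  0  -3  -2 ]
R3 <- R3 - (4)*R1:  [ 0  9  2 ]
R3 <- R3 - (-3)*R2:  [  0   0  -4 ]
All pivots nonzero; naive elimination completes without hitting a zero pivot.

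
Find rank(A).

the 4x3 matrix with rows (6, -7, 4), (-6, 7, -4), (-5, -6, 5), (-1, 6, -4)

rank(A) = 3

Row reduction:
R2 <- R2 - (-1)*R1:  [ 0  0  0 ]
R3 <- R3 - (-5/6)*R1:  [     0  -71/6   25/3 ]
R4 <- R4 - (-1/6)*R1:  [     0   29/6  -10/3 ]
R2 <-> R3   (pivot in column 2 was zero)
[ 6     -7      4 ]
[ 0  -71/6   25/3 ]
[ 0      0      0 ]
[ 0   29/6  -10/3 ]
R4 <- R4 - (-29/71)*R2:  [    0     0  5/71 ]
R3 <-> R4   (pivot in column 3 was zero)
[ 6     -7     4 ]
[ 0  -71/6  25/3 ]
[ 0      0  5/71 ]
[ 0      0     0 ]
Row echelon form:
[ 6     -7     4 ]
[ 0  -71/6  25/3 ]
[ 0      0  5/71 ]
[ 0      0     0 ]
Nonzero rows / pivot columns: 3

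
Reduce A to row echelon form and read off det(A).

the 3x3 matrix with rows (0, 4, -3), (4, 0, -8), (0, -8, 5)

Forward elimination:
R1 <-> R2   (pivot in column 1 was zero)
[ 4   0  -8 ]
[ 0   4  -3 ]
[ 0  -8   5 ]
R3 <- R3 - (-2)*R2:  [  0   0  -1 ]
Upper-triangular form:
[ 4  0  -8 ]
[ 0  4  -3 ]
[ 0  0  -1 ]
det(A) = (-1)^1 * (4) * (4) * (-1) = 16  (1 row swap -> sign -1)

det(A) = 16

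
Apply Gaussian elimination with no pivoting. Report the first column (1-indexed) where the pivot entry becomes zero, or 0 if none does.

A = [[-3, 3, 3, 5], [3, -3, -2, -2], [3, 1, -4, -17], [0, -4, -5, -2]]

Naive forward elimination:
R2 <- R2 - (-1)*R1:  [ 0  0  1  3 ]
R3 <- R3 - (-1)*R1:  [   0    4   -1  -12 ]
Matrix at this point:
[ -3   3   3    5 ]
[  0   0   1    3 ]
[  0   4  -1  -12 ]
[  0  -4  -5   -2 ]
Pivot entry (2,2) is zero but row 3 has 4 in column 2 -> naive elimination stops; a row interchange (e.g. R2 <-> R3) would be required here.

first zero-pivot column = 2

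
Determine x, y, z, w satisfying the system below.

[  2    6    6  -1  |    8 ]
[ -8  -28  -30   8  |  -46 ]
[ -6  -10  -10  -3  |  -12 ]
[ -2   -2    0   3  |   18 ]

(-4, -2, 5, 2)

Forward elimination on [A|b]:
R2 <- R2 - (-4)*R1:  [   0   -4   -6    4  -14 ]
R3 <- R3 - (-3)*R1:  [  0   8   8  -6  12 ]
R4 <- R4 - (-1)*R1:  [  0   4   6   2  26 ]
R3 <- R3 - (-2)*R2:  [   0    0   -4    2  -16 ]
R4 <- R4 - (-1)*R2:  [  0   0   0   6  12 ]
Row echelon form:
[ 2   6   6  -1  |    8 ]
[ 0  -4  -6   4  |  -14 ]
[ 0   0  -4   2  |  -16 ]
[ 0   0   0   6  |   12 ]
Back-substitution:
w = (12) / 6 = 2
z = (-16 - (2)*(2)) / -4 = 5
y = (-14 - (-6)*(5) - (4)*(2)) / -4 = -2
x = (8 - (6)*(-2) - (6)*(5) - (-1)*(2)) / 2 = -4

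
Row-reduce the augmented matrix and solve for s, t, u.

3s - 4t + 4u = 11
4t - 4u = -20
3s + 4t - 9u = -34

Forward elimination on [A|b]:
R3 <- R3 - (1)*R1:  [   0    8  -13  -45 ]
R3 <- R3 - (2)*R2:  [  0   0  -5  -5 ]
Row echelon form:
[ 3  -4   4  |   11 ]
[ 0   4  -4  |  -20 ]
[ 0   0  -5  |   -5 ]
Back-substitution:
u = (-5) / -5 = 1
t = (-20 - (-4)*(1)) / 4 = -4
s = (11 - (-4)*(-4) - (4)*(1)) / 3 = -3

(-3, -4, 1)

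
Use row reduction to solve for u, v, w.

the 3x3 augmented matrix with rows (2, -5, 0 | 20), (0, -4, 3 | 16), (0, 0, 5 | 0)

(0, -4, 0)

Forward elimination on [A|b]:
Row echelon form:
[ 2  -5  0  |  20 ]
[ 0  -4  3  |  16 ]
[ 0   0  5  |   0 ]
Back-substitution:
w = (0) / 5 = 0
v = (16 - (3)*(0)) / -4 = -4
u = (20 - (-5)*(-4)) / 2 = 0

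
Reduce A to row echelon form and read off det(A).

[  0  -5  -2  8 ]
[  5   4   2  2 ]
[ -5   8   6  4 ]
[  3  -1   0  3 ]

det(A) = -392

Forward elimination:
R1 <-> R2   (pivot in column 1 was zero)
[  5   4   2  2 ]
[  0  -5  -2  8 ]
[ -5   8   6  4 ]
[  3  -1   0  3 ]
R3 <- R3 - (-1)*R1:  [  0  12   8   6 ]
R4 <- R4 - (3/5)*R1:  [     0  -17/5   -6/5    9/5 ]
R3 <- R3 - (-12/5)*R2:  [     0      0   16/5  126/5 ]
R4 <- R4 - (17/25)*R2:  [      0       0    4/25  -91/25 ]
R4 <- R4 - (1/20)*R3:  [      0       0       0  -49/10 ]
Upper-triangular form:
[ 5   4     2       2 ]
[ 0  -5    -2       8 ]
[ 0   0  16/5   126/5 ]
[ 0   0     0  -49/10 ]
det(A) = (-1)^1 * (5) * (-5) * (16/5) * (-49/10) = -392  (1 row swap -> sign -1)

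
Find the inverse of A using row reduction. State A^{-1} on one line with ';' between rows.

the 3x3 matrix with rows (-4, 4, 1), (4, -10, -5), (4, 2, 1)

inverse = [0 1/24 5/24; 1/2 1/6 1/3; -1 -1/2 -1/2]

Gauss-Jordan on [A | I]:
R1 <- (1/-4)*R1:  [    1    -1  -1/4  |  -1/4     0     0 ]
R2 <- R2 - (4)*R1:  [  0  -6  -4  |   1   1   0 ]
R3 <- R3 - (4)*R1:  [ 0  6  2  |  1  0  1 ]
R2 <- (1/-6)*R2:  [    0     1   2/3  |  -1/6  -1/6     0 ]
R1 <- R1 - (-1)*R2:  [     1      0   5/12  |  -5/12   -1/6      0 ]
R3 <- R3 - (6)*R2:  [  0   0  -2  |   2   1   1 ]
R3 <- (1/-2)*R3:  [    0     0     1  |    -1  -1/2  -1/2 ]
R1 <- R1 - (5/12)*R3:  [    1     0     0  |     0  1/24  5/24 ]
R2 <- R2 - (2/3)*R3:  [   0    1    0  |  1/2  1/6  1/3 ]
Right block of [I | A^{-1}] is the inverse:
[   0  1/24  5/24 ]
[ 1/2   1/6   1/3 ]
[  -1  -1/2  -1/2 ]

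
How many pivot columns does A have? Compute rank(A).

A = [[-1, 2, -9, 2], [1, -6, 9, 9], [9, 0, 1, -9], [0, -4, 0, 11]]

rank(A) = 3

Row reduction:
R2 <- R2 - (-1)*R1:  [  0  -4   0  11 ]
R3 <- R3 - (-9)*R1:  [   0   18  -80    9 ]
R3 <- R3 - (-9/2)*R2:  [     0      0    -80  117/2 ]
R4 <- R4 - (1)*R2:  [ 0  0  0  0 ]
Row echelon form:
[ -1   2   -9      2 ]
[  0  -4    0     11 ]
[  0   0  -80  117/2 ]
[  0   0    0      0 ]
Nonzero rows / pivot columns: 3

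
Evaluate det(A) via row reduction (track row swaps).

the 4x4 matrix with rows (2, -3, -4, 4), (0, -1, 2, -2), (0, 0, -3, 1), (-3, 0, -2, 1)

det(A) = 62

Forward elimination:
R4 <- R4 - (-3/2)*R1:  [    0  -9/2    -8     7 ]
R4 <- R4 - (9/2)*R2:  [   0    0  -17   16 ]
R4 <- R4 - (17/3)*R3:  [    0     0     0  31/3 ]
Upper-triangular form:
[ 2  -3  -4     4 ]
[ 0  -1   2    -2 ]
[ 0   0  -3     1 ]
[ 0   0   0  31/3 ]
det(A) = (-1)^0 * (2) * (-1) * (-3) * (31/3) = 62  (0 row swaps -> sign +1)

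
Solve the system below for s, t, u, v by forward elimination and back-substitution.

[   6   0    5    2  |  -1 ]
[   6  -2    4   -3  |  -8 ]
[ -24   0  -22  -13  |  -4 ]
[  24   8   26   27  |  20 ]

(0, -1, -1, 2)

Forward elimination on [A|b]:
R2 <- R2 - (1)*R1:  [  0  -2  -1  -5  -7 ]
R3 <- R3 - (-4)*R1:  [  0   0  -2  -5  -8 ]
R4 <- R4 - (4)*R1:  [  0   8   6  19  24 ]
R4 <- R4 - (-4)*R2:  [  0   0   2  -1  -4 ]
R4 <- R4 - (-1)*R3:  [   0    0    0   -6  -12 ]
Row echelon form:
[ 6   0   5   2  |   -1 ]
[ 0  -2  -1  -5  |   -7 ]
[ 0   0  -2  -5  |   -8 ]
[ 0   0   0  -6  |  -12 ]
Back-substitution:
v = (-12) / -6 = 2
u = (-8 - (-5)*(2)) / -2 = -1
t = (-7 - (-1)*(-1) - (-5)*(2)) / -2 = -1
s = (-1 - (5)*(-1) - (2)*(2)) / 6 = 0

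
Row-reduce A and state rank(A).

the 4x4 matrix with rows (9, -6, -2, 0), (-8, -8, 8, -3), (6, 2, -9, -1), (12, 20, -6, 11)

rank(A) = 3

Row reduction:
R2 <- R2 - (-8/9)*R1:  [     0  -40/3   56/9     -3 ]
R3 <- R3 - (2/3)*R1:  [     0      6  -23/3     -1 ]
R4 <- R4 - (4/3)*R1:  [     0     28  -10/3     11 ]
R3 <- R3 - (-9/20)*R2:  [      0       0  -73/15  -47/20 ]
R4 <- R4 - (-21/10)*R2:  [      0       0  146/15   47/10 ]
R4 <- R4 - (-2)*R3:  [ 0  0  0  0 ]
Row echelon form:
[ 9     -6      -2       0 ]
[ 0  -40/3    56/9      -3 ]
[ 0      0  -73/15  -47/20 ]
[ 0      0       0       0 ]
Nonzero rows / pivot columns: 3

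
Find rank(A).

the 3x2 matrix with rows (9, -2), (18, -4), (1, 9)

Row reduction:
R2 <- R2 - (2)*R1:  [ 0  0 ]
R3 <- R3 - (1/9)*R1:  [    0  83/9 ]
R2 <-> R3   (pivot in column 2 was zero)
[ 9    -2 ]
[ 0  83/9 ]
[ 0     0 ]
Row echelon form:
[ 9    -2 ]
[ 0  83/9 ]
[ 0     0 ]
Nonzero rows / pivot columns: 2

rank(A) = 2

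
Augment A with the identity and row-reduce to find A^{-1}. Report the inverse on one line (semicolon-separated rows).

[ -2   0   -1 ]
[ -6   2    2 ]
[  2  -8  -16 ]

inverse = [4/3 -2/3 -1/6; 23/3 -17/6 -5/6; -11/3 4/3 1/3]

Gauss-Jordan on [A | I]:
R1 <- (1/-2)*R1:  [    1     0   1/2  |  -1/2     0     0 ]
R2 <- R2 - (-6)*R1:  [  0   2   5  |  -3   1   0 ]
R3 <- R3 - (2)*R1:  [   0   -8  -17  |    1    0    1 ]
R2 <- (1/2)*R2:  [    0     1   5/2  |  -3/2   1/2     0 ]
R3 <- R3 - (-8)*R2:  [   0    0    3  |  -11    4    1 ]
R3 <- (1/3)*R3:  [     0      0      1  |  -11/3    4/3    1/3 ]
R1 <- R1 - (1/2)*R3:  [    1     0     0  |   4/3  -2/3  -1/6 ]
R2 <- R2 - (5/2)*R3:  [     0      1      0  |   23/3  -17/6   -5/6 ]
Right block of [I | A^{-1}] is the inverse:
[   4/3   -2/3  -1/6 ]
[  23/3  -17/6  -5/6 ]
[ -11/3    4/3   1/3 ]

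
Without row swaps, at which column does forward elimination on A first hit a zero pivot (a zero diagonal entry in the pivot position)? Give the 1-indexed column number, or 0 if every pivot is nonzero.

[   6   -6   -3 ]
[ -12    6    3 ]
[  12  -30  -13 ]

first zero-pivot column = 0

Naive forward elimination:
R2 <- R2 - (-2)*R1:  [  0  -6  -3 ]
R3 <- R3 - (2)*R1:  [   0  -18   -7 ]
R3 <- R3 - (3)*R2:  [ 0  0  2 ]
All pivots nonzero; naive elimination completes without hitting a zero pivot.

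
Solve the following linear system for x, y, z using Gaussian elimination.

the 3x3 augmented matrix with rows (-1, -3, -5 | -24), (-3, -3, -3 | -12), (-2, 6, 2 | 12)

(-1, 0, 5)

Forward elimination on [A|b]:
R2 <- R2 - (3)*R1:  [  0   6  12  60 ]
R3 <- R3 - (2)*R1:  [  0  12  12  60 ]
R3 <- R3 - (2)*R2:  [   0    0  -12  -60 ]
Row echelon form:
[ -1  -3   -5  |  -24 ]
[  0   6   12  |   60 ]
[  0   0  -12  |  -60 ]
Back-substitution:
z = (-60) / -12 = 5
y = (60 - (12)*(5)) / 6 = 0
x = (-24 - (-3)*(0) - (-5)*(5)) / -1 = -1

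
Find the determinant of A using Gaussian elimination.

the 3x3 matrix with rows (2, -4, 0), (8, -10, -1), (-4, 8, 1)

det(A) = 12

Forward elimination:
R2 <- R2 - (4)*R1:  [  0   6  -1 ]
R3 <- R3 - (-2)*R1:  [ 0  0  1 ]
Upper-triangular form:
[ 2  -4   0 ]
[ 0   6  -1 ]
[ 0   0   1 ]
det(A) = (-1)^0 * (2) * (6) * (1) = 12  (0 row swaps -> sign +1)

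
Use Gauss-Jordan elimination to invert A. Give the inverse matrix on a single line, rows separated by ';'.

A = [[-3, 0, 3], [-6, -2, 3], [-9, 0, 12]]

inverse = [-4/3 0 1/3; 5/2 -1/2 -1/2; -1 0 1/3]

Gauss-Jordan on [A | I]:
R1 <- (1/-3)*R1:  [    1     0    -1  |  -1/3     0     0 ]
R2 <- R2 - (-6)*R1:  [  0  -2  -3  |  -2   1   0 ]
R3 <- R3 - (-9)*R1:  [  0   0   3  |  -3   0   1 ]
R2 <- (1/-2)*R2:  [    0     1   3/2  |     1  -1/2     0 ]
R3 <- (1/3)*R3:  [   0    0    1  |   -1    0  1/3 ]
R1 <- R1 - (-1)*R3:  [    1     0     0  |  -4/3     0   1/3 ]
R2 <- R2 - (3/2)*R3:  [    0     1     0  |   5/2  -1/2  -1/2 ]
Right block of [I | A^{-1}] is the inverse:
[ -4/3     0   1/3 ]
[  5/2  -1/2  -1/2 ]
[   -1     0   1/3 ]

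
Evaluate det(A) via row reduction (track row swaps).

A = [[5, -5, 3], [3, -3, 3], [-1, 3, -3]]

Forward elimination:
R2 <- R2 - (3/5)*R1:  [   0    0  6/5 ]
R3 <- R3 - (-1/5)*R1:  [     0      2  -12/5 ]
R2 <-> R3   (pivot in column 2 was zero)
[ 5  -5      3 ]
[ 0   2  -12/5 ]
[ 0   0    6/5 ]
Upper-triangular form:
[ 5  -5      3 ]
[ 0   2  -12/5 ]
[ 0   0    6/5 ]
det(A) = (-1)^1 * (5) * (2) * (6/5) = -12  (1 row swap -> sign -1)

det(A) = -12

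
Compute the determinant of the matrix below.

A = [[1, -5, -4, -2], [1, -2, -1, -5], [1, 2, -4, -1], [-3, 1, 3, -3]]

Forward elimination:
R2 <- R2 - (1)*R1:  [  0   3   3  -3 ]
R3 <- R3 - (1)*R1:  [ 0  7  0  1 ]
R4 <- R4 - (-3)*R1:  [   0  -14   -9   -9 ]
R3 <- R3 - (7/3)*R2:  [  0   0  -7   8 ]
R4 <- R4 - (-14/3)*R2:  [   0    0    5  -23 ]
R4 <- R4 - (-5/7)*R3:  [      0       0       0  -121/7 ]
Upper-triangular form:
[ 1  -5  -4      -2 ]
[ 0   3   3      -3 ]
[ 0   0  -7       8 ]
[ 0   0   0  -121/7 ]
det(A) = (-1)^0 * (1) * (3) * (-7) * (-121/7) = 363  (0 row swaps -> sign +1)

det(A) = 363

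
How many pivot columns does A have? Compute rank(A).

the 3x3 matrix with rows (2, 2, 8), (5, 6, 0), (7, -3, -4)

rank(A) = 3

Row reduction:
R2 <- R2 - (5/2)*R1:  [   0    1  -20 ]
R3 <- R3 - (7/2)*R1:  [   0  -10  -32 ]
R3 <- R3 - (-10)*R2:  [    0     0  -232 ]
Row echelon form:
[ 2  2     8 ]
[ 0  1   -20 ]
[ 0  0  -232 ]
Nonzero rows / pivot columns: 3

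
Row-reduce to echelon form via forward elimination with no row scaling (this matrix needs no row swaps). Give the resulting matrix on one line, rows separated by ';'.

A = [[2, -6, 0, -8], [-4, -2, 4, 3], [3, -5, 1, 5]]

Forward elimination:
R2 <- R2 - (-2)*R1:  [   0  -14    4  -13 ]
R3 <- R3 - (3/2)*R1:  [  0   4   1  17 ]
R3 <- R3 - (-2/7)*R2:  [    0     0  15/7  93/7 ]
Row echelon form:
[ 2   -6     0    -8 ]
[ 0  -14     4   -13 ]
[ 0    0  15/7  93/7 ]

REF = [2 -6 0 -8; 0 -14 4 -13; 0 0 15/7 93/7]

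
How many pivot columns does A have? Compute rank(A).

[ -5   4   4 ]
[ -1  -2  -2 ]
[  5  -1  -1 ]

Row reduction:
R2 <- R2 - (1/5)*R1:  [     0  -14/5  -14/5 ]
R3 <- R3 - (-1)*R1:  [ 0  3  3 ]
R3 <- R3 - (-15/14)*R2:  [ 0  0  0 ]
Row echelon form:
[ -5      4      4 ]
[  0  -14/5  -14/5 ]
[  0      0      0 ]
Nonzero rows / pivot columns: 2

rank(A) = 2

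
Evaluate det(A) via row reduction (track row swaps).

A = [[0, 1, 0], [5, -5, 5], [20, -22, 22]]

Forward elimination:
R1 <-> R2   (pivot in column 1 was zero)
[  5   -5   5 ]
[  0    1   0 ]
[ 20  -22  22 ]
R3 <- R3 - (4)*R1:  [  0  -2   2 ]
R3 <- R3 - (-2)*R2:  [ 0  0  2 ]
Upper-triangular form:
[ 5  -5  5 ]
[ 0   1  0 ]
[ 0   0  2 ]
det(A) = (-1)^1 * (5) * (1) * (2) = -10  (1 row swap -> sign -1)

det(A) = -10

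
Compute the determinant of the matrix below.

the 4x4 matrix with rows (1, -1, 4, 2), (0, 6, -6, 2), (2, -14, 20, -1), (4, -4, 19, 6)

det(A) = 18

Forward elimination:
R3 <- R3 - (2)*R1:  [   0  -12   12   -5 ]
R4 <- R4 - (4)*R1:  [  0   0   3  -2 ]
R3 <- R3 - (-2)*R2:  [  0   0   0  -1 ]
R3 <-> R4   (pivot in column 3 was zero)
[ 1  -1   4   2 ]
[ 0   6  -6   2 ]
[ 0   0   3  -2 ]
[ 0   0   0  -1 ]
Upper-triangular form:
[ 1  -1   4   2 ]
[ 0   6  -6   2 ]
[ 0   0   3  -2 ]
[ 0   0   0  -1 ]
det(A) = (-1)^1 * (1) * (6) * (3) * (-1) = 18  (1 row swap -> sign -1)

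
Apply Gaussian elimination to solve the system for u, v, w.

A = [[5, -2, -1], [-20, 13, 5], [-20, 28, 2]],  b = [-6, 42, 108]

(0, 4, -2)

Forward elimination on [A|b]:
R2 <- R2 - (-4)*R1:  [  0   5   1  18 ]
R3 <- R3 - (-4)*R1:  [  0  20  -2  84 ]
R3 <- R3 - (4)*R2:  [  0   0  -6  12 ]
Row echelon form:
[ 5  -2  -1  |  -6 ]
[ 0   5   1  |  18 ]
[ 0   0  -6  |  12 ]
Back-substitution:
w = (12) / -6 = -2
v = (18 - (1)*(-2)) / 5 = 4
u = (-6 - (-2)*(4) - (-1)*(-2)) / 5 = 0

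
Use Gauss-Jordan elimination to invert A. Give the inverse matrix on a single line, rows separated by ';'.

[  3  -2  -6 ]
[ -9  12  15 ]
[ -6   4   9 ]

inverse = [-8/9 1/9 -7/9; 1/6 1/6 -1/6; -2/3 0 -1/3]

Gauss-Jordan on [A | I]:
R1 <- (1/3)*R1:  [    1  -2/3    -2  |   1/3     0     0 ]
R2 <- R2 - (-9)*R1:  [  0   6  -3  |   3   1   0 ]
R3 <- R3 - (-6)*R1:  [  0   0  -3  |   2   0   1 ]
R2 <- (1/6)*R2:  [    0     1  -1/2  |   1/2   1/6     0 ]
R1 <- R1 - (-2/3)*R2:  [    1     0  -7/3  |   2/3   1/9     0 ]
R3 <- (1/-3)*R3:  [    0     0     1  |  -2/3     0  -1/3 ]
R1 <- R1 - (-7/3)*R3:  [    1     0     0  |  -8/9   1/9  -7/9 ]
R2 <- R2 - (-1/2)*R3:  [    0     1     0  |   1/6   1/6  -1/6 ]
Right block of [I | A^{-1}] is the inverse:
[ -8/9  1/9  -7/9 ]
[  1/6  1/6  -1/6 ]
[ -2/3    0  -1/3 ]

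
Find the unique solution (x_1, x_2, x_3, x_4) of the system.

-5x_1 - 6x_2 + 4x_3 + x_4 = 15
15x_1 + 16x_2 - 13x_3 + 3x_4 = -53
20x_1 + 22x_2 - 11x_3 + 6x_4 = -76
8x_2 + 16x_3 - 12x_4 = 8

Forward elimination on [A|b]:
R2 <- R2 - (-3)*R1:  [  0  -2  -1   6  -8 ]
R3 <- R3 - (-4)*R1:  [   0   -2    5   10  -16 ]
R3 <- R3 - (1)*R2:  [  0   0   6   4  -8 ]
R4 <- R4 - (-4)*R2:  [   0    0   12   12  -24 ]
R4 <- R4 - (2)*R3:  [  0   0   0   4  -8 ]
Row echelon form:
[ -5  -6   4  1  |  15 ]
[  0  -2  -1  6  |  -8 ]
[  0   0   6  4  |  -8 ]
[  0   0   0  4  |  -8 ]
Back-substitution:
x_4 = (-8) / 4 = -2
x_3 = (-8 - (4)*(-2)) / 6 = 0
x_2 = (-8 - (-1)*(0) - (6)*(-2)) / -2 = -2
x_1 = (15 - (-6)*(-2) - (4)*(0) - (1)*(-2)) / -5 = -1

(-1, -2, 0, -2)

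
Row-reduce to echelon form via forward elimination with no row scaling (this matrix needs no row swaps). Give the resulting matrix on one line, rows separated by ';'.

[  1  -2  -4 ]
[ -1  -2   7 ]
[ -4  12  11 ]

Forward elimination:
R2 <- R2 - (-1)*R1:  [  0  -4   3 ]
R3 <- R3 - (-4)*R1:  [  0   4  -5 ]
R3 <- R3 - (-1)*R2:  [  0   0  -2 ]
Row echelon form:
[ 1  -2  -4 ]
[ 0  -4   3 ]
[ 0   0  -2 ]

REF = [1 -2 -4; 0 -4 3; 0 0 -2]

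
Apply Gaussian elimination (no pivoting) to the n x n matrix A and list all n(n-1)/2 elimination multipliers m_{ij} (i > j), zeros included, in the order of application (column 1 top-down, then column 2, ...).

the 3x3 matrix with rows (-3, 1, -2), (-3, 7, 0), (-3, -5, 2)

Forward elimination:
R2 <- R2 - (1)*R1:  [ 0  6  2 ]
R3 <- R3 - (1)*R1:  [  0  -6   4 ]
R3 <- R3 - (-1)*R2:  [ 0  0  6 ]
Multipliers (in order of application): m_{21} = 1, m_{31} = 1, m_{32} = -1

multipliers: 1, 1, -1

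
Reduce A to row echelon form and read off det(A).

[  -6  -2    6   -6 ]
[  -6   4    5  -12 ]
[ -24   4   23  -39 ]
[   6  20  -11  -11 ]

Forward elimination:
R2 <- R2 - (1)*R1:  [  0   6  -1  -6 ]
R3 <- R3 - (4)*R1:  [   0   12   -1  -15 ]
R4 <- R4 - (-1)*R1:  [   0   18   -5  -17 ]
R3 <- R3 - (2)*R2:  [  0   0   1  -3 ]
R4 <- R4 - (3)*R2:  [  0   0  -2   1 ]
R4 <- R4 - (-2)*R3:  [  0   0   0  -5 ]
Upper-triangular form:
[ -6  -2   6  -6 ]
[  0   6  -1  -6 ]
[  0   0   1  -3 ]
[  0   0   0  -5 ]
det(A) = (-1)^0 * (-6) * (6) * (1) * (-5) = 180  (0 row swaps -> sign +1)

det(A) = 180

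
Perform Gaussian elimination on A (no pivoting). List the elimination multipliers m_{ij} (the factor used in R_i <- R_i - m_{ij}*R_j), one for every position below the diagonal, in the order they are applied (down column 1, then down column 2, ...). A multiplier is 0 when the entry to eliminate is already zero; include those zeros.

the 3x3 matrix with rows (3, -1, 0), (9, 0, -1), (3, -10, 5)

Forward elimination:
R2 <- R2 - (3)*R1:  [  0   3  -1 ]
R3 <- R3 - (1)*R1:  [  0  -9   5 ]
R3 <- R3 - (-3)*R2:  [ 0  0  2 ]
Multipliers (in order of application): m_{21} = 3, m_{31} = 1, m_{32} = -3

multipliers: 3, 1, -3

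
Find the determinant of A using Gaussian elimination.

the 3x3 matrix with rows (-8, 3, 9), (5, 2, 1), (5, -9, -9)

det(A) = -273

Forward elimination:
R2 <- R2 - (-5/8)*R1:  [    0  31/8  53/8 ]
R3 <- R3 - (-5/8)*R1:  [     0  -57/8  -27/8 ]
R3 <- R3 - (-57/31)*R2:  [      0       0  273/31 ]
Upper-triangular form:
[ -8     3       9 ]
[  0  31/8    53/8 ]
[  0     0  273/31 ]
det(A) = (-1)^0 * (-8) * (31/8) * (273/31) = -273  (0 row swaps -> sign +1)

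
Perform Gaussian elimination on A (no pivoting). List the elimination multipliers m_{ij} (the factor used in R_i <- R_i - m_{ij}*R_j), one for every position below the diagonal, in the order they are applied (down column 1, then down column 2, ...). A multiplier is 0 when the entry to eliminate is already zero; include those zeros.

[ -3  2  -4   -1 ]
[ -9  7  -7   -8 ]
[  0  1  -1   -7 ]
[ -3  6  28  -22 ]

Forward elimination:
R2 <- R2 - (3)*R1:  [  0   1   5  -5 ]
R3: entry in column 1 is already 0 -> m_{31} = 0 (no row operation needed)
R4 <- R4 - (1)*R1:  [   0    4   32  -21 ]
R3 <- R3 - (1)*R2:  [  0   0  -6  -2 ]
R4 <- R4 - (4)*R2:  [  0   0  12  -1 ]
R4 <- R4 - (-2)*R3:  [  0   0   0  -5 ]
Multipliers (in order of application): m_{21} = 3, m_{31} = 0, m_{41} = 1, m_{32} = 1, m_{42} = 4, m_{43} = -2

multipliers: 3, 0, 1, 1, 4, -2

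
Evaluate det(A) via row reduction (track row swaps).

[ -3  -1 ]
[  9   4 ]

det(A) = -3

Forward elimination:
R2 <- R2 - (-3)*R1:  [ 0  1 ]
Upper-triangular form:
[ -3  -1 ]
[  0   1 ]
det(A) = (-1)^0 * (-3) * (1) = -3  (0 row swaps -> sign +1)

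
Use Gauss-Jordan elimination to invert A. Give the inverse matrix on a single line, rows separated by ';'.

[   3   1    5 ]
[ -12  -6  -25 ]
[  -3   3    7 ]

inverse = [-11/4 -2/3 -5/12; -53/4 -3 -5/4; 9/2 1 1/2]

Gauss-Jordan on [A | I]:
R1 <- (1/3)*R1:  [   1  1/3  5/3  |  1/3    0    0 ]
R2 <- R2 - (-12)*R1:  [  0  -2  -5  |   4   1   0 ]
R3 <- R3 - (-3)*R1:  [  0   4  12  |   1   0   1 ]
R2 <- (1/-2)*R2:  [    0     1   5/2  |    -2  -1/2     0 ]
R1 <- R1 - (1/3)*R2:  [   1    0  5/6  |    1  1/6    0 ]
R3 <- R3 - (4)*R2:  [ 0  0  2  |  9  2  1 ]
R3 <- (1/2)*R3:  [   0    0    1  |  9/2    1  1/2 ]
R1 <- R1 - (5/6)*R3:  [     1      0      0  |  -11/4   -2/3  -5/12 ]
R2 <- R2 - (5/2)*R3:  [     0      1      0  |  -53/4     -3   -5/4 ]
Right block of [I | A^{-1}] is the inverse:
[ -11/4  -2/3  -5/12 ]
[ -53/4    -3   -5/4 ]
[   9/2     1    1/2 ]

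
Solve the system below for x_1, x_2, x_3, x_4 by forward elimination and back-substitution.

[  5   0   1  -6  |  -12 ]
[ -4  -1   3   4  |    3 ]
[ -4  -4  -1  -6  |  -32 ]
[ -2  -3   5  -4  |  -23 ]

Forward elimination on [A|b]:
R2 <- R2 - (-4/5)*R1:  [     0     -1   19/5   -4/5  -33/5 ]
R3 <- R3 - (-4/5)*R1:  [      0      -4    -1/5   -54/5  -208/5 ]
R4 <- R4 - (-2/5)*R1:  [      0      -3    27/5   -32/5  -139/5 ]
R3 <- R3 - (4)*R2:  [     0      0  -77/5  -38/5  -76/5 ]
R4 <- R4 - (3)*R2:  [  0   0  -6  -4  -8 ]
R4 <- R4 - (30/77)*R3:  [       0        0        0   -80/77  -160/77 ]
Row echelon form:
[ 5   0      1      -6  |      -12 ]
[ 0  -1   19/5    -4/5  |    -33/5 ]
[ 0   0  -77/5   -38/5  |    -76/5 ]
[ 0   0      0  -80/77  |  -160/77 ]
Back-substitution:
x_4 = (-160/77) / (-80/77) = 2
x_3 = (-76/5 - (-38/5)*(2)) / (-77/5) = 0
x_2 = (-33/5 - (19/5)*(0) - (-4/5)*(2)) / -1 = 5
x_1 = (-12 - (1)*(0) - (-6)*(2)) / 5 = 0

(0, 5, 0, 2)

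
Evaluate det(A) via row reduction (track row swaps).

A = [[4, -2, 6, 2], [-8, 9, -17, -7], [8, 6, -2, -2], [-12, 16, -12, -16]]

det(A) = 320

Forward elimination:
R2 <- R2 - (-2)*R1:  [  0   5  -5  -3 ]
R3 <- R3 - (2)*R1:  [   0   10  -14   -6 ]
R4 <- R4 - (-3)*R1:  [   0   10    6  -10 ]
R3 <- R3 - (2)*R2:  [  0   0  -4   0 ]
R4 <- R4 - (2)*R2:  [  0   0  16  -4 ]
R4 <- R4 - (-4)*R3:  [  0   0   0  -4 ]
Upper-triangular form:
[ 4  -2   6   2 ]
[ 0   5  -5  -3 ]
[ 0   0  -4   0 ]
[ 0   0   0  -4 ]
det(A) = (-1)^0 * (4) * (5) * (-4) * (-4) = 320  (0 row swaps -> sign +1)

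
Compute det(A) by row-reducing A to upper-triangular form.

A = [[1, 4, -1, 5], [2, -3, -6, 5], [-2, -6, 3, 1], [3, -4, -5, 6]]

Forward elimination:
R2 <- R2 - (2)*R1:  [   0  -11   -4   -5 ]
R3 <- R3 - (-2)*R1:  [  0   2   1  11 ]
R4 <- R4 - (3)*R1:  [   0  -16   -2   -9 ]
R3 <- R3 - (-2/11)*R2:  [      0       0    3/11  111/11 ]
R4 <- R4 - (16/11)*R2:  [      0       0   42/11  -19/11 ]
R4 <- R4 - (14)*R3:  [    0     0     0  -143 ]
Upper-triangular form:
[ 1    4    -1       5 ]
[ 0  -11    -4      -5 ]
[ 0    0  3/11  111/11 ]
[ 0    0     0    -143 ]
det(A) = (-1)^0 * (1) * (-11) * (3/11) * (-143) = 429  (0 row swaps -> sign +1)

det(A) = 429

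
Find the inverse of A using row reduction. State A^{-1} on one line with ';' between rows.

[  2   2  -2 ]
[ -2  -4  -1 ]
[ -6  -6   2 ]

Gauss-Jordan on [A | I]:
R1 <- (1/2)*R1:  [   1    1   -1  |  1/2    0    0 ]
R2 <- R2 - (-2)*R1:  [  0  -2  -3  |   1   1   0 ]
R3 <- R3 - (-6)*R1:  [  0   0  -4  |   3   0   1 ]
R2 <- (1/-2)*R2:  [    0     1   3/2  |  -1/2  -1/2     0 ]
R1 <- R1 - (1)*R2:  [    1     0  -5/2  |     1   1/2     0 ]
R3 <- (1/-4)*R3:  [    0     0     1  |  -3/4     0  -1/4 ]
R1 <- R1 - (-5/2)*R3:  [    1     0     0  |  -7/8   1/2  -5/8 ]
R2 <- R2 - (3/2)*R3:  [    0     1     0  |   5/8  -1/2   3/8 ]
Right block of [I | A^{-1}] is the inverse:
[ -7/8   1/2  -5/8 ]
[  5/8  -1/2   3/8 ]
[ -3/4     0  -1/4 ]

inverse = [-7/8 1/2 -5/8; 5/8 -1/2 3/8; -3/4 0 -1/4]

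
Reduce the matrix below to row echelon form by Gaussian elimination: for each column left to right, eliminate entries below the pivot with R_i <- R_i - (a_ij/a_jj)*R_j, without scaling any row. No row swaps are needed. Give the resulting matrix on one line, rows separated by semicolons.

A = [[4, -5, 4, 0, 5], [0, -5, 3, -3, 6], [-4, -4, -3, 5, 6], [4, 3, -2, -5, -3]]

REF = [4 -5 4 0 5; 0 -5 3 -3 6; 0 0 -22/5 52/5 1/5; 0 0 0 -139/11 17/11]

Forward elimination:
R3 <- R3 - (-1)*R1:  [  0  -9   1   5  11 ]
R4 <- R4 - (1)*R1:  [  0   8  -6  -5  -8 ]
R3 <- R3 - (9/5)*R2:  [     0      0  -22/5   52/5    1/5 ]
R4 <- R4 - (-8/5)*R2:  [     0      0   -6/5  -49/5    8/5 ]
R4 <- R4 - (3/11)*R3:  [       0        0        0  -139/11    17/11 ]
Row echelon form:
[ 4  -5      4        0      5 ]
[ 0  -5      3       -3      6 ]
[ 0   0  -22/5     52/5    1/5 ]
[ 0   0      0  -139/11  17/11 ]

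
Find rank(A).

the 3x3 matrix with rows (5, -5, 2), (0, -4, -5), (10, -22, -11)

rank(A) = 2

Row reduction:
R3 <- R3 - (2)*R1:  [   0  -12  -15 ]
R3 <- R3 - (3)*R2:  [ 0  0  0 ]
Row echelon form:
[ 5  -5   2 ]
[ 0  -4  -5 ]
[ 0   0   0 ]
Nonzero rows / pivot columns: 2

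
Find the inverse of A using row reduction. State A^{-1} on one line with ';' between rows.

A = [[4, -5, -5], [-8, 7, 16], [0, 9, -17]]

Gauss-Jordan on [A | I]:
R1 <- (1/4)*R1:  [    1  -5/4  -5/4  |   1/4     0     0 ]
R2 <- R2 - (-8)*R1:  [  0  -3   6  |   2   1   0 ]
R2 <- (1/-3)*R2:  [    0     1    -2  |  -2/3  -1/3     0 ]
R1 <- R1 - (-5/4)*R2:  [     1      0  -15/4  |  -7/12  -5/12      0 ]
R3 <- R3 - (9)*R2:  [ 0  0  1  |  6  3  1 ]
R1 <- R1 - (-15/4)*R3:  [      1       0       0  |  263/12    65/6    15/4 ]
R2 <- R2 - (-2)*R3:  [    0     1     0  |  34/3  17/3     2 ]
Right block of [I | A^{-1}] is the inverse:
[ 263/12  65/6  15/4 ]
[   34/3  17/3     2 ]
[      6     3     1 ]

inverse = [263/12 65/6 15/4; 34/3 17/3 2; 6 3 1]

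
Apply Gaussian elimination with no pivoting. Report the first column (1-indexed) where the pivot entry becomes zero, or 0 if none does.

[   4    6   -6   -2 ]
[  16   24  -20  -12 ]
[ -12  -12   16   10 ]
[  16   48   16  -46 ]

Naive forward elimination:
R2 <- R2 - (4)*R1:  [  0   0   4  -4 ]
R3 <- R3 - (-3)*R1:  [  0   6  -2   4 ]
R4 <- R4 - (4)*R1:  [   0   24   40  -38 ]
Matrix at this point:
[ 4   6  -6   -2 ]
[ 0   0   4   -4 ]
[ 0   6  -2    4 ]
[ 0  24  40  -38 ]
Pivot entry (2,2) is zero but row 3 has 6 in column 2 -> naive elimination stops; a row interchange (e.g. R2 <-> R3) would be required here.

first zero-pivot column = 2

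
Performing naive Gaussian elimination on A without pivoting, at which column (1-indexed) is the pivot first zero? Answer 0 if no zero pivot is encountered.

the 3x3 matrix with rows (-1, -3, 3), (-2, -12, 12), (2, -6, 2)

first zero-pivot column = 0

Naive forward elimination:
R2 <- R2 - (2)*R1:  [  0  -6   6 ]
R3 <- R3 - (-2)*R1:  [   0  -12    8 ]
R3 <- R3 - (2)*R2:  [  0   0  -4 ]
All pivots nonzero; naive elimination completes without hitting a zero pivot.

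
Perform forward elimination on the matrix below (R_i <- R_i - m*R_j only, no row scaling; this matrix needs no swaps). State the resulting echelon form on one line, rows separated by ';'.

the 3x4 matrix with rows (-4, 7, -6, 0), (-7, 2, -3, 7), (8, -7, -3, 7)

REF = [-4 7 -6 0; 0 -41/4 15/2 7; 0 0 -405/41 483/41]

Forward elimination:
R2 <- R2 - (7/4)*R1:  [     0  -41/4   15/2      7 ]
R3 <- R3 - (-2)*R1:  [   0    7  -15    7 ]
R3 <- R3 - (-28/41)*R2:  [       0        0  -405/41   483/41 ]
Row echelon form:
[ -4      7       -6       0 ]
[  0  -41/4     15/2       7 ]
[  0      0  -405/41  483/41 ]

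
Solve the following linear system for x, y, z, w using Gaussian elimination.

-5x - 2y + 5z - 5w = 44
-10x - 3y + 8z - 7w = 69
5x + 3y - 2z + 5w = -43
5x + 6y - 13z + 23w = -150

(-2, -2, 1, -5)

Forward elimination on [A|b]:
R2 <- R2 - (2)*R1:  [   0    1   -2    3  -19 ]
R3 <- R3 - (-1)*R1:  [ 0  1  3  0  1 ]
R4 <- R4 - (-1)*R1:  [    0     4    -8    18  -106 ]
R3 <- R3 - (1)*R2:  [  0   0   5  -3  20 ]
R4 <- R4 - (4)*R2:  [   0    0    0    6  -30 ]
Row echelon form:
[ -5  -2   5  -5  |   44 ]
[  0   1  -2   3  |  -19 ]
[  0   0   5  -3  |   20 ]
[  0   0   0   6  |  -30 ]
Back-substitution:
w = (-30) / 6 = -5
z = (20 - (-3)*(-5)) / 5 = 1
y = (-19 - (-2)*(1) - (3)*(-5)) / 1 = -2
x = (44 - (-2)*(-2) - (5)*(1) - (-5)*(-5)) / -5 = -2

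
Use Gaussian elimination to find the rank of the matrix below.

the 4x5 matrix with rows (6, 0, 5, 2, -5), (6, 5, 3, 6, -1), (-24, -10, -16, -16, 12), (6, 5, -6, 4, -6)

Row reduction:
R2 <- R2 - (1)*R1:  [  0   5  -2   4   4 ]
R3 <- R3 - (-4)*R1:  [   0  -10    4   -8   -8 ]
R4 <- R4 - (1)*R1:  [   0    5  -11    2   -1 ]
R3 <- R3 - (-2)*R2:  [ 0  0  0  0  0 ]
R4 <- R4 - (1)*R2:  [  0   0  -9  -2  -5 ]
R3 <-> R4   (pivot in column 3 was zero)
[ 6  0   5   2  -5 ]
[ 0  5  -2   4   4 ]
[ 0  0  -9  -2  -5 ]
[ 0  0   0   0   0 ]
Row echelon form:
[ 6  0   5   2  -5 ]
[ 0  5  -2   4   4 ]
[ 0  0  -9  -2  -5 ]
[ 0  0   0   0   0 ]
Nonzero rows / pivot columns: 3

rank(A) = 3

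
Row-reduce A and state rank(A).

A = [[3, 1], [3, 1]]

rank(A) = 1

Row reduction:
R2 <- R2 - (1)*R1:  [ 0  0 ]
Row echelon form:
[ 3  1 ]
[ 0  0 ]
Nonzero rows / pivot columns: 1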